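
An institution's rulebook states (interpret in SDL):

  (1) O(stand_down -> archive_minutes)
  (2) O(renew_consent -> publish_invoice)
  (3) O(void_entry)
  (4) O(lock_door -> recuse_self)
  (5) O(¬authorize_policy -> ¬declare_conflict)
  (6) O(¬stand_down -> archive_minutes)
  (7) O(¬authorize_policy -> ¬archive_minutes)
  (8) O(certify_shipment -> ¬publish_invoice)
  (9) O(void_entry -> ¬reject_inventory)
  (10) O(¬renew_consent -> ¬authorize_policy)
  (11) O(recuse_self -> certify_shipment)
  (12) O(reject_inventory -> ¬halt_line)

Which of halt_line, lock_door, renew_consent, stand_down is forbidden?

lock_door

By case analysis on stand_down: premise 1 gives O(stand_down -> archive_minutes) and premise 6 gives O(¬stand_down -> archive_minutes), so O(archive_minutes) either way.
The contrapositive of premise 7 (O(¬authorize_policy -> ¬archive_minutes)) is O(archive_minutes -> authorize_policy), and O(archive_minutes) is already established, so O(authorize_policy).
Premise 10 is O(¬renew_consent -> ¬authorize_policy); contrapositively O(authorize_policy -> renew_consent). Since O(authorize_policy) holds, K gives O(renew_consent).
Premise 2 is O(renew_consent -> publish_invoice); since O(renew_consent), deontic closure gives O(publish_invoice).
The contrapositive of premise 8 (O(certify_shipment -> ¬publish_invoice)) is O(publish_invoice -> ¬certify_shipment), and O(publish_invoice) is already established, so O(¬certify_shipment).
The contrapositive of premise 11 (O(recuse_self -> certify_shipment)) is O(¬certify_shipment -> ¬recuse_self), and O(¬certify_shipment) is already established, so O(¬recuse_self).
The contrapositive of premise 4 (O(lock_door -> recuse_self)) is O(¬recuse_self -> ¬lock_door), and O(¬recuse_self) is already established, so O(¬lock_door).
So O(¬lock_door) holds, i.e. lock_door is forbidden. None of the other listed options is forbidden under the premises.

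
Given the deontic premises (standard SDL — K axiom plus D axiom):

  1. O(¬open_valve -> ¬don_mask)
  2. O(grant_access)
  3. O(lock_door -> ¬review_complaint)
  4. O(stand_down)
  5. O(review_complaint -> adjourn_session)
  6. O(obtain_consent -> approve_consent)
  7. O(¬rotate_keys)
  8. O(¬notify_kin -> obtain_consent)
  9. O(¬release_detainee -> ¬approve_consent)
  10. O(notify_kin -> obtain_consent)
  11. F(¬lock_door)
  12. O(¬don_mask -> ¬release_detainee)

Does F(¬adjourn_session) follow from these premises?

Premise 5 is O(review_complaint -> adjourn_session), but O(review_complaint) is not derivable from the premises, so it does not yield O(adjourn_session).
No other premise forces O(adjourn_session). An ideal world satisfying every premise can still have ¬adjourn_session true, so F(¬adjourn_session) is not derivable.

No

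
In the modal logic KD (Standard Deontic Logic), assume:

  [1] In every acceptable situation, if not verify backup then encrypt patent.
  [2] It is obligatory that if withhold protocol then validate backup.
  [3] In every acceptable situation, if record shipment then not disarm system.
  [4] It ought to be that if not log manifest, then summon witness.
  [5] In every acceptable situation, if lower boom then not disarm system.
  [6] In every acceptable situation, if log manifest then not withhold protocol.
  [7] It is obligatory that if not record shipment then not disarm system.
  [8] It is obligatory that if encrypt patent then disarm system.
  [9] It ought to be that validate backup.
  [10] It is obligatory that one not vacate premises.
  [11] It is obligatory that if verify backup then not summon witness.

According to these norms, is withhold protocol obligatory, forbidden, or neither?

Forbidden

By case analysis on record_shipment: premise 3 gives O(record_shipment → ¬disarm_system) and premise 7 gives O(¬record_shipment → ¬disarm_system), so O(¬disarm_system) either way.
Premise 8, O(encrypt_patent → disarm_system), contraposes to O(¬disarm_system → ¬encrypt_patent); with O(¬disarm_system) we get O(¬encrypt_patent).
Premise 1 is O(¬verify_backup → encrypt_patent); contrapositively O(¬encrypt_patent → verify_backup). Since O(¬encrypt_patent) holds, K gives O(verify_backup).
With premise 11, O(verify_backup → ¬summon_witness), the K-axiom yields O(¬summon_witness).
The contrapositive of premise 4 (O(¬log_manifest → summon_witness)) is O(¬summon_witness → log_manifest), and O(¬summon_witness) is already established, so O(log_manifest).
Premise 6 is O(log_manifest → ¬withhold_protocol); since O(log_manifest), deontic closure gives O(¬withhold_protocol).
Premises 2, 5, 9, 10 do not contribute to this derivation.
Thus O(¬withhold_protocol), which is F(withhold_protocol): withhold_protocol is forbidden.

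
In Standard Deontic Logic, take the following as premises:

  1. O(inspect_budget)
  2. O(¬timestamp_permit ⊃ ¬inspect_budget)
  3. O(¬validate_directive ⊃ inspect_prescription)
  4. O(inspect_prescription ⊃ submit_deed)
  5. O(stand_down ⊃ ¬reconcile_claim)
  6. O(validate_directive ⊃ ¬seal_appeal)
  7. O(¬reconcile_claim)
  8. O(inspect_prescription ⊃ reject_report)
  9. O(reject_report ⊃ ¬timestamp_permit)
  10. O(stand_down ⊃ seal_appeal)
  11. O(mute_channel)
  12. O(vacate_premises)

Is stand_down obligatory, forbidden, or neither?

Forbidden

Premise 1 gives O(inspect_budget).
Premise 2 is O(¬timestamp_permit ⊃ ¬inspect_budget); contrapositively O(inspect_budget ⊃ timestamp_permit). Since O(inspect_budget) holds, K gives O(timestamp_permit).
The contrapositive of premise 9 (O(reject_report ⊃ ¬timestamp_permit)) is O(timestamp_permit ⊃ ¬reject_report), and O(timestamp_permit) is already established, so O(¬reject_report).
Premise 8 is O(inspect_prescription ⊃ reject_report); contrapositively O(¬reject_report ⊃ ¬inspect_prescription). Since O(¬reject_report) holds, K gives O(¬inspect_prescription).
Premise 3 is O(¬validate_directive ⊃ inspect_prescription); contrapositively O(¬inspect_prescription ⊃ validate_directive). Since O(¬inspect_prescription) holds, K gives O(validate_directive).
Applying K to premise 6 (O(validate_directive ⊃ ¬seal_appeal)) and O(validate_directive) yields O(¬seal_appeal).
Premise 10, O(stand_down ⊃ seal_appeal), contraposes to O(¬seal_appeal ⊃ ¬stand_down); with O(¬seal_appeal) we get O(¬stand_down).
Premises 4, 5, 7, 11, 12 do not contribute to this derivation.
Thus O(¬stand_down), which is F(stand_down): stand_down is forbidden.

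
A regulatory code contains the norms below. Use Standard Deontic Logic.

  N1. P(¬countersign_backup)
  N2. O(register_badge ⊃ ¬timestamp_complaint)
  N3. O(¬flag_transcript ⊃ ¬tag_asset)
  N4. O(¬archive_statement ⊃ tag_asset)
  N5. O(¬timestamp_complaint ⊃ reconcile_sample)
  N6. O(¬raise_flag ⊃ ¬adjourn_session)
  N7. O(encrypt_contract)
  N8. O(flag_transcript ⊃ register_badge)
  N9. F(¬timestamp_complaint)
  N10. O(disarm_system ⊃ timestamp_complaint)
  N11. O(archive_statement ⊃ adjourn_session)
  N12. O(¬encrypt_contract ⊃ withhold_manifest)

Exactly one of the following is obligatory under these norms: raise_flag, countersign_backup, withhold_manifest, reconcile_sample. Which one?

raise_flag

Premise 9 is F(¬timestamp_complaint), i.e. O(timestamp_complaint).
Premise 2, O(register_badge ⊃ ¬timestamp_complaint), contraposes to O(timestamp_complaint ⊃ ¬register_badge); with O(timestamp_complaint) we get O(¬register_badge).
The contrapositive of premise 8 (O(flag_transcript ⊃ register_badge)) is O(¬register_badge ⊃ ¬flag_transcript), and O(¬register_badge) is already established, so O(¬flag_transcript).
Applying K to premise 3 (O(¬flag_transcript ⊃ ¬tag_asset)) and O(¬flag_transcript) yields O(¬tag_asset).
Premise 4, O(¬archive_statement ⊃ tag_asset), contraposes to O(¬tag_asset ⊃ archive_statement); with O(¬tag_asset) we get O(archive_statement).
Premise 11 is O(archive_statement ⊃ adjourn_session); since O(archive_statement), deontic closure gives O(adjourn_session).
The contrapositive of premise 6 (O(¬raise_flag ⊃ ¬adjourn_session)) is O(adjourn_session ⊃ raise_flag), and O(adjourn_session) is already established, so O(raise_flag).
So O(raise_flag) holds — raise_flag is obligatory. None of the other listed options is made obligatory by any chain of premises.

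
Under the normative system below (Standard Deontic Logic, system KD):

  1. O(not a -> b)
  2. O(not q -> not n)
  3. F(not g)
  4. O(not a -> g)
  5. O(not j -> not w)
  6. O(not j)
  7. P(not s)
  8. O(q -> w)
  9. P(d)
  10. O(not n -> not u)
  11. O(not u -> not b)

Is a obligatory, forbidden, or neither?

Premise 6 gives O(not j).
Applying K to premise 5 (O(not j -> not w)) and O(not j) yields O(not w).
Premise 8, O(q -> w), contraposes to O(not w -> not q); with O(not w) we get O(not q).
Applying K to premise 2 (O(not q -> not n)) and O(not q) yields O(not n).
From O(not n) and premise 10, O(not n -> not u), we obtain O(not u).
Premise 11 is O(not u -> not b); since O(not u), deontic closure gives O(not b).
Premise 1 is O(not a -> b); contrapositively O(not b -> a). Since O(not b) holds, K gives O(a).
Premises 3, 4, 7, 9 do not contribute to this derivation.
Hence a is obligatory.

Obligatory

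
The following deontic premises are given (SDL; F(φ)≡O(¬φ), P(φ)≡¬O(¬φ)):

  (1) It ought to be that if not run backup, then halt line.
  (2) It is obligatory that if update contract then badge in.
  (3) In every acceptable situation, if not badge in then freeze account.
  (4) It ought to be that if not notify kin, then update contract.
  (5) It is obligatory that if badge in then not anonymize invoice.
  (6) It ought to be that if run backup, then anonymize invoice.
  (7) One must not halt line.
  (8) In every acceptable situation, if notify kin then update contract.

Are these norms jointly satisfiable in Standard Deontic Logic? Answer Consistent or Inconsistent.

Premises 4 and 8 cover both cases: O(¬notify_kin → update_contract) and O(notify_kin → update_contract). Since ¬notify_kin ∨ notify_kin is a tautology, O(update_contract) follows.
With premise 2, O(update_contract → badge_in), the K-axiom yields O(badge_in).
With premise 5, O(badge_in → ¬anonymize_invoice), the K-axiom yields O(¬anonymize_invoice).
Premise 6 is O(run_backup → anonymize_invoice); contrapositively O(¬anonymize_invoice → ¬run_backup). Since O(¬anonymize_invoice) holds, K gives O(¬run_backup).
Premise 1 is O(¬run_backup → halt_line); since O(¬run_backup), deontic closure gives O(halt_line).
However, F(halt_line) at premise 7 amounts to O(¬halt_line).
We now have both O(halt_line) and O(¬halt_line) — halt_line is simultaneously obligatory and forbidden, violating the D-axiom.

Inconsistent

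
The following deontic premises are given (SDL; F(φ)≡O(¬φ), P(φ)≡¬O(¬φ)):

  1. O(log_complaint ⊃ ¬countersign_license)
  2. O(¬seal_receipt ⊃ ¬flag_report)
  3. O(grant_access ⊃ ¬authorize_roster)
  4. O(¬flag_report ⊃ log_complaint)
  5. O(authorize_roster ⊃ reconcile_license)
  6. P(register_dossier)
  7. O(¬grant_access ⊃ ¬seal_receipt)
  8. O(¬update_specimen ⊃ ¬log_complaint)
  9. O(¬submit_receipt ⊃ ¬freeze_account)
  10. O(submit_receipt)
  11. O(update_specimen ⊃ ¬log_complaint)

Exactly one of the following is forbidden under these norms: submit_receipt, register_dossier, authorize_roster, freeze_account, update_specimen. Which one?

authorize_roster

Premises 11 and 8 are O(update_specimen ⊃ ¬log_complaint) and O(¬update_specimen ⊃ ¬log_complaint); every ideal world satisfies update_specimen or ¬update_specimen, so in either case ¬log_complaint holds — hence O(¬log_complaint).
Premise 4, O(¬flag_report ⊃ log_complaint), contraposes to O(¬log_complaint ⊃ flag_report); with O(¬log_complaint) we get O(flag_report).
The contrapositive of premise 2 (O(¬seal_receipt ⊃ ¬flag_report)) is O(flag_report ⊃ seal_receipt), and O(flag_report) is already established, so O(seal_receipt).
Premise 7 is O(¬grant_access ⊃ ¬seal_receipt); contrapositively O(seal_receipt ⊃ grant_access). Since O(seal_receipt) holds, K gives O(grant_access).
With premise 3, O(grant_access ⊃ ¬authorize_roster), the K-axiom yields O(¬authorize_roster).
So O(¬authorize_roster) holds, i.e. authorize_roster is forbidden. None of the other listed options is forbidden under the premises.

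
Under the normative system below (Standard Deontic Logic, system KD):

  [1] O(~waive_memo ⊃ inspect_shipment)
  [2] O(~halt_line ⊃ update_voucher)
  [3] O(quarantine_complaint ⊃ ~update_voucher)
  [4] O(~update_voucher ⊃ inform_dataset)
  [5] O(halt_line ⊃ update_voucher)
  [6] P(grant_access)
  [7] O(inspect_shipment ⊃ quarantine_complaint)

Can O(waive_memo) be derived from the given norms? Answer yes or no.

Yes

Premises 2 and 5 are O(~halt_line ⊃ update_voucher) and O(halt_line ⊃ update_voucher); every ideal world satisfies ~halt_line or halt_line, so in either case update_voucher holds — hence O(update_voucher).
The contrapositive of premise 3 (O(quarantine_complaint ⊃ ~update_voucher)) is O(update_voucher ⊃ ~quarantine_complaint), and O(update_voucher) is already established, so O(~quarantine_complaint).
The contrapositive of premise 7 (O(inspect_shipment ⊃ quarantine_complaint)) is O(~quarantine_complaint ⊃ ~inspect_shipment), and O(~quarantine_complaint) is already established, so O(~inspect_shipment).
Premise 1 is O(~waive_memo ⊃ inspect_shipment); contrapositively O(~inspect_shipment ⊃ waive_memo). Since O(~inspect_shipment) holds, K gives O(waive_memo).
Premises 4, 6 do not contribute to this derivation.
So O(waive_memo) follows.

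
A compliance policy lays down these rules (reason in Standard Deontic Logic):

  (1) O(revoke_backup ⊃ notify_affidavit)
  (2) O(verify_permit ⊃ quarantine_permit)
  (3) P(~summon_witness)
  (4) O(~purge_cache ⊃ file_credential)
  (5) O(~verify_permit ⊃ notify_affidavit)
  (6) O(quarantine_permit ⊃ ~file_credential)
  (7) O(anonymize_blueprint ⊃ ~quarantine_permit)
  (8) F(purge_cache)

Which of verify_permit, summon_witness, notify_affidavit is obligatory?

Premise 8, F(purge_cache), is equivalent to O(~purge_cache).
Premise 4 is O(~purge_cache ⊃ file_credential); since O(~purge_cache), deontic closure gives O(file_credential).
Premise 6 is O(quarantine_permit ⊃ ~file_credential); contrapositively O(file_credential ⊃ ~quarantine_permit). Since O(file_credential) holds, K gives O(~quarantine_permit).
Premise 2, O(verify_permit ⊃ quarantine_permit), contraposes to O(~quarantine_permit ⊃ ~verify_permit); with O(~quarantine_permit) we get O(~verify_permit).
Premise 5 is O(~verify_permit ⊃ notify_affidavit); since O(~verify_permit), deontic closure gives O(notify_affidavit).
So O(notify_affidavit) holds — notify_affidavit is obligatory. None of the other listed options is made obligatory by any chain of premises.

notify_affidavit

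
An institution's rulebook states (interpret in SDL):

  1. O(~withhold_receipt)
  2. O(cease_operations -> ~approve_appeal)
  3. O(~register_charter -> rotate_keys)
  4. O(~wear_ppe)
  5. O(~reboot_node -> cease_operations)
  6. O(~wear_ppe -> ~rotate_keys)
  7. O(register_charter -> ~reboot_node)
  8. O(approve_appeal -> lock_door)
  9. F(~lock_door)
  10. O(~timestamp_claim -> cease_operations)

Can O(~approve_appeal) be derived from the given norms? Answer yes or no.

Yes

Premise 4 states O(~wear_ppe) outright.
From O(~wear_ppe) and premise 6, O(~wear_ppe -> ~rotate_keys), we obtain O(~rotate_keys).
Premise 3 is O(~register_charter -> rotate_keys); contrapositively O(~rotate_keys -> register_charter). Since O(~rotate_keys) holds, K gives O(register_charter).
Premise 7 is O(register_charter -> ~reboot_node); since O(register_charter), deontic closure gives O(~reboot_node).
Premise 5 is O(~reboot_node -> cease_operations); since O(~reboot_node), deontic closure gives O(cease_operations).
With premise 2, O(cease_operations -> ~approve_appeal), the K-axiom yields O(~approve_appeal).
Premises 1, 8, 9, 10 do not contribute to this derivation.
So O(~approve_appeal) follows.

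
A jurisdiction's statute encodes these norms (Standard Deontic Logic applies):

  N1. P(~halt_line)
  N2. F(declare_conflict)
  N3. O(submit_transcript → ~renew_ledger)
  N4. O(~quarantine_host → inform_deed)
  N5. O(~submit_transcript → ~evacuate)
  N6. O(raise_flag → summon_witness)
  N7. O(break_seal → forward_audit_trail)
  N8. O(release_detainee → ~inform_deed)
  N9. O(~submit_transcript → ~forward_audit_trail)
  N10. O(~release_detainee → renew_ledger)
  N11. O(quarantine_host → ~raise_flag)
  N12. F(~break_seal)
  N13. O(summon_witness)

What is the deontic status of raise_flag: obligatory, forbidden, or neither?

F(~break_seal) at premise 12 means O(break_seal).
Premise 7 is O(break_seal → forward_audit_trail); since O(break_seal), deontic closure gives O(forward_audit_trail).
Premise 9 is O(~submit_transcript → ~forward_audit_trail); contrapositively O(forward_audit_trail → submit_transcript). Since O(forward_audit_trail) holds, K gives O(submit_transcript).
Premise 3 is O(submit_transcript → ~renew_ledger); since O(submit_transcript), deontic closure gives O(~renew_ledger).
Premise 10 is O(~release_detainee → renew_ledger); contrapositively O(~renew_ledger → release_detainee). Since O(~renew_ledger) holds, K gives O(release_detainee).
From O(release_detainee) and premise 8, O(release_detainee → ~inform_deed), we obtain O(~inform_deed).
Premise 4 is O(~quarantine_host → inform_deed); contrapositively O(~inform_deed → quarantine_host). Since O(~inform_deed) holds, K gives O(quarantine_host).
Applying K to premise 11 (O(quarantine_host → ~raise_flag)) and O(quarantine_host) yields O(~raise_flag).
Premises 1, 2, 5, 6, 13 do not contribute to this derivation.
Thus O(~raise_flag), which is F(raise_flag): raise_flag is forbidden.

Forbidden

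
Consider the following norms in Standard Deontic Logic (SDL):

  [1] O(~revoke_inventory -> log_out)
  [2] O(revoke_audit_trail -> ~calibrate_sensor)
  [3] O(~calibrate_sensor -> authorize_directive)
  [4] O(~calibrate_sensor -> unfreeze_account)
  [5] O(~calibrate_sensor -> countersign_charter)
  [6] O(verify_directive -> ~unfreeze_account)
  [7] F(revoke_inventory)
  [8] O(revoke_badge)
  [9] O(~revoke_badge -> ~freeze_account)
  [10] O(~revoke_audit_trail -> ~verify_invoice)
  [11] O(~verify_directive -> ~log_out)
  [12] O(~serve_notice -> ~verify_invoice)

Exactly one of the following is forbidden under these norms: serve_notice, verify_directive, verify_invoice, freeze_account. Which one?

Premise 7, F(revoke_inventory), is equivalent to O(~revoke_inventory).
Premise 1 is O(~revoke_inventory -> log_out); since O(~revoke_inventory), deontic closure gives O(log_out).
Premise 11, O(~verify_directive -> ~log_out), contraposes to O(log_out -> verify_directive); with O(log_out) we get O(verify_directive).
Premise 6 is O(verify_directive -> ~unfreeze_account); since O(verify_directive), deontic closure gives O(~unfreeze_account).
Premise 4, O(~calibrate_sensor -> unfreeze_account), contraposes to O(~unfreeze_account -> calibrate_sensor); with O(~unfreeze_account) we get O(calibrate_sensor).
The contrapositive of premise 2 (O(revoke_audit_trail -> ~calibrate_sensor)) is O(calibrate_sensor -> ~revoke_audit_trail), and O(calibrate_sensor) is already established, so O(~revoke_audit_trail).
With premise 10, O(~revoke_audit_trail -> ~verify_invoice), the K-axiom yields O(~verify_invoice).
So O(~verify_invoice) holds, i.e. verify_invoice is forbidden. None of the other listed options is forbidden under the premises.

verify_invoice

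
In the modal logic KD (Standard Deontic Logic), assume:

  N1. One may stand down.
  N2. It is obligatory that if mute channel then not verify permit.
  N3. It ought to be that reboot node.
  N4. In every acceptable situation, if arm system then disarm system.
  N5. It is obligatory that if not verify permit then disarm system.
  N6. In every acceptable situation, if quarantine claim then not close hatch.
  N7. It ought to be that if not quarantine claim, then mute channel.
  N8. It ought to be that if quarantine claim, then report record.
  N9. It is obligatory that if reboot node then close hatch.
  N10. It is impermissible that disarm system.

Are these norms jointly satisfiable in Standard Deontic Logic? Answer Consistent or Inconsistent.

Inconsistent

From premise 3 we have O(reboot_node).
From O(reboot_node) and premise 9, O(reboot_node → close_hatch), we obtain O(close_hatch).
Premise 6, O(quarantine_claim → ¬close_hatch), contraposes to O(close_hatch → ¬quarantine_claim); with O(close_hatch) we get O(¬quarantine_claim).
With premise 7, O(¬quarantine_claim → mute_channel), the K-axiom yields O(mute_channel).
With premise 2, O(mute_channel → ¬verify_permit), the K-axiom yields O(¬verify_permit).
Premise 5 is O(¬verify_permit → disarm_system); since O(¬verify_permit), deontic closure gives O(disarm_system).
However, F(disarm_system) at premise 10 amounts to O(¬disarm_system).
We now have both O(disarm_system) and O(¬disarm_system) — disarm_system is simultaneously obligatory and forbidden, violating the D-axiom.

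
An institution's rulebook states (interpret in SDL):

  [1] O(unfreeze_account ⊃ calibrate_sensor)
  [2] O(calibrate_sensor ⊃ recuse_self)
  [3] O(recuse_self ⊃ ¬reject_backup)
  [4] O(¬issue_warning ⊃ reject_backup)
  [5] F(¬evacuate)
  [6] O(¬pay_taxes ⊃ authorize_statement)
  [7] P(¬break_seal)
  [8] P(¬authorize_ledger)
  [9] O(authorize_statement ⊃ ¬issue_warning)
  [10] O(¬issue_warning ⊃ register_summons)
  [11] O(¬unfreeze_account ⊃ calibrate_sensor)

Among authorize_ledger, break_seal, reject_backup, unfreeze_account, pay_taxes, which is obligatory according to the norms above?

By case analysis on unfreeze_account: premise 1 gives O(unfreeze_account ⊃ calibrate_sensor) and premise 11 gives O(¬unfreeze_account ⊃ calibrate_sensor), so O(calibrate_sensor) either way.
From O(calibrate_sensor) and premise 2, O(calibrate_sensor ⊃ recuse_self), we obtain O(recuse_self).
Applying K to premise 3 (O(recuse_self ⊃ ¬reject_backup)) and O(recuse_self) yields O(¬reject_backup).
The contrapositive of premise 4 (O(¬issue_warning ⊃ reject_backup)) is O(¬reject_backup ⊃ issue_warning), and O(¬reject_backup) is already established, so O(issue_warning).
Premise 9, O(authorize_statement ⊃ ¬issue_warning), contraposes to O(issue_warning ⊃ ¬authorize_statement); with O(issue_warning) we get O(¬authorize_statement).
Premise 6 is O(¬pay_taxes ⊃ authorize_statement); contrapositively O(¬authorize_statement ⊃ pay_taxes). Since O(¬authorize_statement) holds, K gives O(pay_taxes).
So O(pay_taxes) holds — pay_taxes is obligatory. None of the other listed options is made obligatory by any chain of premises.

pay_taxes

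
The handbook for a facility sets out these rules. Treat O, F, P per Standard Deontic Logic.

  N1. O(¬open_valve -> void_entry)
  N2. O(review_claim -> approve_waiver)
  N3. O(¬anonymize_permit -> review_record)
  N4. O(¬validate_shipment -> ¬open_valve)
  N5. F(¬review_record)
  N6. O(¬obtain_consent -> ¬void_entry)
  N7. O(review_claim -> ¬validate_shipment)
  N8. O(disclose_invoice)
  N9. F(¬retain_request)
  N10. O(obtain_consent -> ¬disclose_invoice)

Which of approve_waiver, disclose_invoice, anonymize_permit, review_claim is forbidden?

review_claim

Premise 8 gives O(disclose_invoice).
Premise 10, O(obtain_consent -> ¬disclose_invoice), contraposes to O(disclose_invoice -> ¬obtain_consent); with O(disclose_invoice) we get O(¬obtain_consent).
Premise 6 is O(¬obtain_consent -> ¬void_entry); since O(¬obtain_consent), deontic closure gives O(¬void_entry).
The contrapositive of premise 1 (O(¬open_valve -> void_entry)) is O(¬void_entry -> open_valve), and O(¬void_entry) is already established, so O(open_valve).
Premise 4, O(¬validate_shipment -> ¬open_valve), contraposes to O(open_valve -> validate_shipment); with O(open_valve) we get O(validate_shipment).
The contrapositive of premise 7 (O(review_claim -> ¬validate_shipment)) is O(validate_shipment -> ¬review_claim), and O(validate_shipment) is already established, so O(¬review_claim).
So O(¬review_claim) holds, i.e. review_claim is forbidden. None of the other listed options is forbidden under the premises.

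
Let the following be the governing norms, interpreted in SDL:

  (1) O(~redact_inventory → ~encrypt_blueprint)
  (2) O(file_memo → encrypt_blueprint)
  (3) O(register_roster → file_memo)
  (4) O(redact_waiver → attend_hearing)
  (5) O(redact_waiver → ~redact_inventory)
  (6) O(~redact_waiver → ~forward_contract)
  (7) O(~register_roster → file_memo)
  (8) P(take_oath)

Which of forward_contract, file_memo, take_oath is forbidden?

forward_contract

Premises 7 and 3 are O(~register_roster → file_memo) and O(register_roster → file_memo); every ideal world satisfies ~register_roster or register_roster, so in either case file_memo holds — hence O(file_memo).
Premise 2 is O(file_memo → encrypt_blueprint); since O(file_memo), deontic closure gives O(encrypt_blueprint).
Premise 1 is O(~redact_inventory → ~encrypt_blueprint); contrapositively O(encrypt_blueprint → redact_inventory). Since O(encrypt_blueprint) holds, K gives O(redact_inventory).
The contrapositive of premise 5 (O(redact_waiver → ~redact_inventory)) is O(redact_inventory → ~redact_waiver), and O(redact_inventory) is already established, so O(~redact_waiver).
From O(~redact_waiver) and premise 6, O(~redact_waiver → ~forward_contract), we obtain O(~forward_contract).
So O(~forward_contract) holds, i.e. forward_contract is forbidden. None of the other listed options is forbidden under the premises.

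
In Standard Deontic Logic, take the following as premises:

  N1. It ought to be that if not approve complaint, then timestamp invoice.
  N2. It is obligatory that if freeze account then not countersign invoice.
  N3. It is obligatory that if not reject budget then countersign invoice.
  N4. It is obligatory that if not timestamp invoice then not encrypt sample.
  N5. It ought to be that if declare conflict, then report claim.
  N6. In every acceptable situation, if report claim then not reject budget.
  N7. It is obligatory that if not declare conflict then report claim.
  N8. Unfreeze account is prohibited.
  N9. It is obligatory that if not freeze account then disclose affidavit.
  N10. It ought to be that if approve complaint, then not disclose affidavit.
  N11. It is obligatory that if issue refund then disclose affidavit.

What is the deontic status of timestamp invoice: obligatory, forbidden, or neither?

Premises 5 and 7 are O(declare_conflict → report_claim) and O(¬declare_conflict → report_claim); every ideal world satisfies declare_conflict or ¬declare_conflict, so in either case report_claim holds — hence O(report_claim).
With premise 6, O(report_claim → ¬reject_budget), the K-axiom yields O(¬reject_budget).
With premise 3, O(¬reject_budget → countersign_invoice), the K-axiom yields O(countersign_invoice).
Premise 2 is O(freeze_account → ¬countersign_invoice); contrapositively O(countersign_invoice → ¬freeze_account). Since O(countersign_invoice) holds, K gives O(¬freeze_account).
Applying K to premise 9 (O(¬freeze_account → disclose_affidavit)) and O(¬freeze_account) yields O(disclose_affidavit).
Premise 10 is O(approve_complaint → ¬disclose_affidavit); contrapositively O(disclose_affidavit → ¬approve_complaint). Since O(disclose_affidavit) holds, K gives O(¬approve_complaint).
With premise 1, O(¬approve_complaint → timestamp_invoice), the K-axiom yields O(timestamp_invoice).
Premises 4, 8, 11 do not contribute to this derivation.
Hence timestamp_invoice is obligatory.

Obligatory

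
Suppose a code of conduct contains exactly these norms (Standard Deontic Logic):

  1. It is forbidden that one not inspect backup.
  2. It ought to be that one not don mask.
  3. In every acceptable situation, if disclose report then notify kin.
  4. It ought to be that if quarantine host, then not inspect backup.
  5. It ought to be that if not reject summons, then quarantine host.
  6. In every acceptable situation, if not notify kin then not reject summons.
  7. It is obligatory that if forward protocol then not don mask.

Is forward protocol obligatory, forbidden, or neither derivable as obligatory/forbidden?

Premise 7 is O(forward_protocol → ¬don_mask); even if O(¬don_mask) held, inferring O(forward_protocol) would be affirming the consequent — invalid.
No premise or chain of K-axiom applications forces O(forward_protocol), and none forces O(¬forward_protocol). So forward_protocol is neither obligatory nor forbidden under these norms.

Neither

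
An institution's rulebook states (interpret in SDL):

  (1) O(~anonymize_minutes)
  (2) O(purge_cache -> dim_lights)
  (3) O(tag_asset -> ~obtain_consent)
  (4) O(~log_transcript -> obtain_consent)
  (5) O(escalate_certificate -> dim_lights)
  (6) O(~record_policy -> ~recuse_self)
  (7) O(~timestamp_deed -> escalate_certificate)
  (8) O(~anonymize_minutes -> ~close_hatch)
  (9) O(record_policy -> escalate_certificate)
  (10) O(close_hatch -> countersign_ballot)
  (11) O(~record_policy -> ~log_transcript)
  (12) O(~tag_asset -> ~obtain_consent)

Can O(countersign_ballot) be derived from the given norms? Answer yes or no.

Premise 10 is O(close_hatch -> countersign_ballot), but O(close_hatch) is not derivable from the premises, so it does not yield O(countersign_ballot).
No other premise forces O(countersign_ballot). An ideal world satisfying every premise can still have countersign_ballot false, so O(countersign_ballot) is not derivable.

No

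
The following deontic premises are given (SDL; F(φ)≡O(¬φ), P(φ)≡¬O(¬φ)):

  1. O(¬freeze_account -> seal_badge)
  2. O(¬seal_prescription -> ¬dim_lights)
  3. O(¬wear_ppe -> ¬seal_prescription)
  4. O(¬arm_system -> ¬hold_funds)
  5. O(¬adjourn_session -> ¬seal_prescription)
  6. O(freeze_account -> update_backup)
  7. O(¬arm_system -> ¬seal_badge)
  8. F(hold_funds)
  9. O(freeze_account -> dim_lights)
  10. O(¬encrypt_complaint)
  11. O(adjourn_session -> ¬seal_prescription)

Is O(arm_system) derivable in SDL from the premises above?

Premises 11 and 5 are O(adjourn_session -> ¬seal_prescription) and O(¬adjourn_session -> ¬seal_prescription); every ideal world satisfies adjourn_session or ¬adjourn_session, so in either case ¬seal_prescription holds — hence O(¬seal_prescription).
With premise 2, O(¬seal_prescription -> ¬dim_lights), the K-axiom yields O(¬dim_lights).
The contrapositive of premise 9 (O(freeze_account -> dim_lights)) is O(¬dim_lights -> ¬freeze_account), and O(¬dim_lights) is already established, so O(¬freeze_account).
From O(¬freeze_account) and premise 1, O(¬freeze_account -> seal_badge), we obtain O(seal_badge).
Premise 7, O(¬arm_system -> ¬seal_badge), contraposes to O(seal_badge -> arm_system); with O(seal_badge) we get O(arm_system).
Premises 3, 4, 6, 8, 10 do not contribute to this derivation.
So O(arm_system) follows.

Yes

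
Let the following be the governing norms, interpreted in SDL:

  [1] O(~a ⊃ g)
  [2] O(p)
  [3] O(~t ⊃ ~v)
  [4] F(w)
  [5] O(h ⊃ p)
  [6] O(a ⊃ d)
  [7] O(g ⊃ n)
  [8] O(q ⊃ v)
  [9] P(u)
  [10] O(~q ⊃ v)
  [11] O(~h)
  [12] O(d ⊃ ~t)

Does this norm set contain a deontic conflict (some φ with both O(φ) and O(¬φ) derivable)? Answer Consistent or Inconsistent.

Premise 5 is O(h ⊃ p); even if O(p) held, inferring O(h) would be affirming the consequent — invalid.
So O(h) is not derivable, and the apparent clash with O(~h) does not arise.
A world satisfying every obligation exists (e.g. a=false, d=false, g=true, h=false, n=true, p=true, q=false, t=true, u=false, v=true, w=false); no atom is both obligatory and forbidden, so the set is consistent.

Consistent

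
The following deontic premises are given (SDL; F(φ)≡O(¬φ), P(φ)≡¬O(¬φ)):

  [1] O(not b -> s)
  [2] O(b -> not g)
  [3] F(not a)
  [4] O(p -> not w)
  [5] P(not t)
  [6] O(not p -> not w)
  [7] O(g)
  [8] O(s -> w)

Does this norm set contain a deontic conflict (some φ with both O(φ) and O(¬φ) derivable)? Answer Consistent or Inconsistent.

Inconsistent

By case analysis on p: premise 4 gives O(p -> not w) and premise 6 gives O(not p -> not w), so O(not w) either way.
Premise 8, O(s -> w), contraposes to O(not w -> not s); with O(not w) we get O(not s).
Premise 1 is O(not b -> s); contrapositively O(not s -> b). Since O(not s) holds, K gives O(b).
Premise 2 is O(b -> not g); since O(b), deontic closure gives O(not g).
Yet premise 7 states O(g).
We now have both O(not g) and O(g) — g is simultaneously obligatory and forbidden, violating the D-axiom.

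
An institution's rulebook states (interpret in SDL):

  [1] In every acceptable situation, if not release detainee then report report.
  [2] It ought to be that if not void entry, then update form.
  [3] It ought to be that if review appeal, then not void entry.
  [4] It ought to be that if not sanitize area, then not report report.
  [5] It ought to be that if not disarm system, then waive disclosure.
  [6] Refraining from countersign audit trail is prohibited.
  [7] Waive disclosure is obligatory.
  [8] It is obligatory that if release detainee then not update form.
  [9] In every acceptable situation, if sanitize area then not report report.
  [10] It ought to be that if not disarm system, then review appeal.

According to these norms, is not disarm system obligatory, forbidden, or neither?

Forbidden

Premises 9 and 4 cover both cases: O(sanitize_area → ¬report_report) and O(¬sanitize_area → ¬report_report). Since sanitize_area ∨ ¬sanitize_area is a tautology, O(¬report_report) follows.
The contrapositive of premise 1 (O(¬release_detainee → report_report)) is O(¬report_report → release_detainee), and O(¬report_report) is already established, so O(release_detainee).
Applying K to premise 8 (O(release_detainee → ¬update_form)) and O(release_detainee) yields O(¬update_form).
Premise 2 is O(¬void_entry → update_form); contrapositively O(¬update_form → void_entry). Since O(¬update_form) holds, K gives O(void_entry).
Premise 3, O(review_appeal → ¬void_entry), contraposes to O(void_entry → ¬review_appeal); with O(void_entry) we get O(¬review_appeal).
The contrapositive of premise 10 (O(¬disarm_system → review_appeal)) is O(¬review_appeal → disarm_system), and O(¬review_appeal) is already established, so O(disarm_system).
Premises 5, 6, 7 do not contribute to this derivation.
Thus O(disarm_system), which is F(¬disarm_system): ¬disarm_system is forbidden.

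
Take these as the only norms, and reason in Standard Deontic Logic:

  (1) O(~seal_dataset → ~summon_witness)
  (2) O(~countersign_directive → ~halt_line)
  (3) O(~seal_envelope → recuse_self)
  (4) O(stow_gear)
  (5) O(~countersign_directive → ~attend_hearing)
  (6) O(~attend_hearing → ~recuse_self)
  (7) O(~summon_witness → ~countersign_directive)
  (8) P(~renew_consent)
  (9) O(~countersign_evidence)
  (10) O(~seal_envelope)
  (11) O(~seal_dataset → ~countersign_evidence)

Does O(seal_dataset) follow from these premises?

Premise 10 states O(~seal_envelope) outright.
Applying K to premise 3 (O(~seal_envelope → recuse_self)) and O(~seal_envelope) yields O(recuse_self).
The contrapositive of premise 6 (O(~attend_hearing → ~recuse_self)) is O(recuse_self → attend_hearing), and O(recuse_self) is already established, so O(attend_hearing).
The contrapositive of premise 5 (O(~countersign_directive → ~attend_hearing)) is O(attend_hearing → countersign_directive), and O(attend_hearing) is already established, so O(countersign_directive).
The contrapositive of premise 7 (O(~summon_witness → ~countersign_directive)) is O(countersign_directive → summon_witness), and O(countersign_directive) is already established, so O(summon_witness).
Premise 1, O(~seal_dataset → ~summon_witness), contraposes to O(summon_witness → seal_dataset); with O(summon_witness) we get O(seal_dataset).
Premises 2, 4, 8, 9, 11 do not contribute to this derivation.
So O(seal_dataset) follows.

Yes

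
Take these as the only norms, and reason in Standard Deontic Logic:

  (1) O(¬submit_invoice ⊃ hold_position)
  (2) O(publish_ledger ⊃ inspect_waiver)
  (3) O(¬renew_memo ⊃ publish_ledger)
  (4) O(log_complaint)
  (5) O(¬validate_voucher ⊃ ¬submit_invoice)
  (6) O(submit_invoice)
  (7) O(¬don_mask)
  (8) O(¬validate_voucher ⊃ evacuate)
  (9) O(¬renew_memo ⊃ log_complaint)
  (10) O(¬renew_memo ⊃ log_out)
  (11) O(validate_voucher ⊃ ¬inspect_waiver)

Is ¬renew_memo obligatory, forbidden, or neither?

From premise 6 we have O(submit_invoice).
The contrapositive of premise 5 (O(¬validate_voucher ⊃ ¬submit_invoice)) is O(submit_invoice ⊃ validate_voucher), and O(submit_invoice) is already established, so O(validate_voucher).
Applying K to premise 11 (O(validate_voucher ⊃ ¬inspect_waiver)) and O(validate_voucher) yields O(¬inspect_waiver).
The contrapositive of premise 2 (O(publish_ledger ⊃ inspect_waiver)) is O(¬inspect_waiver ⊃ ¬publish_ledger), and O(¬inspect_waiver) is already established, so O(¬publish_ledger).
The contrapositive of premise 3 (O(¬renew_memo ⊃ publish_ledger)) is O(¬publish_ledger ⊃ renew_memo), and O(¬publish_ledger) is already established, so O(renew_memo).
Premises 1, 4, 7, 8, 9, 10 do not contribute to this derivation.
Thus O(renew_memo), which is F(¬renew_memo): ¬renew_memo is forbidden.

Forbidden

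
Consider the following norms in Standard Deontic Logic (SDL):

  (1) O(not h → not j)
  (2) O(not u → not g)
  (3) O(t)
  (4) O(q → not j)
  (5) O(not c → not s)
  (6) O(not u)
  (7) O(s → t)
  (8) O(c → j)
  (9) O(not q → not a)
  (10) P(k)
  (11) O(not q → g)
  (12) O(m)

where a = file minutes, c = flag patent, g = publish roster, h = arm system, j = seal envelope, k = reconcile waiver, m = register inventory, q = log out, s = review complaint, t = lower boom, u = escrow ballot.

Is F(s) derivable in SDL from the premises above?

Yes

From premise 6 we have O(not u).
From O(not u) and premise 2, O(not u → not g), we obtain O(not g).
Premise 11 is O(not q → g); contrapositively O(not g → q). Since O(not g) holds, K gives O(q).
From O(q) and premise 4, O(q → not j), we obtain O(not j).
The contrapositive of premise 8 (O(c → j)) is O(not j → not c), and O(not j) is already established, so O(not c).
Premise 5 is O(not c → not s); since O(not c), deontic closure gives O(not s).
Premises 1, 3, 7, 9, 10, 12 do not contribute to this derivation.
So O(not s) holds, i.e. F(s). The claim follows.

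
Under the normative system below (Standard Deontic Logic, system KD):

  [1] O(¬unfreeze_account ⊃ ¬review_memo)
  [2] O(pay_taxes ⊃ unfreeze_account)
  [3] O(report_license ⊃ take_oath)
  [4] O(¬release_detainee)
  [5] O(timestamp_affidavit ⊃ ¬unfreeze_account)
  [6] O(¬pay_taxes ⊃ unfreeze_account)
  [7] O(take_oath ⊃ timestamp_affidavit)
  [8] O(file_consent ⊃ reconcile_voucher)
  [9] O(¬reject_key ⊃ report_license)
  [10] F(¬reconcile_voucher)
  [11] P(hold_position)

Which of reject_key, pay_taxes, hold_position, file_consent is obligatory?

reject_key

Premises 6 and 2 are O(¬pay_taxes ⊃ unfreeze_account) and O(pay_taxes ⊃ unfreeze_account); every ideal world satisfies ¬pay_taxes or pay_taxes, so in either case unfreeze_account holds — hence O(unfreeze_account).
The contrapositive of premise 5 (O(timestamp_affidavit ⊃ ¬unfreeze_account)) is O(unfreeze_account ⊃ ¬timestamp_affidavit), and O(unfreeze_account) is already established, so O(¬timestamp_affidavit).
Premise 7, O(take_oath ⊃ timestamp_affidavit), contraposes to O(¬timestamp_affidavit ⊃ ¬take_oath); with O(¬timestamp_affidavit) we get O(¬take_oath).
Premise 3, O(report_license ⊃ take_oath), contraposes to O(¬take_oath ⊃ ¬report_license); with O(¬take_oath) we get O(¬report_license).
The contrapositive of premise 9 (O(¬reject_key ⊃ report_license)) is O(¬report_license ⊃ reject_key), and O(¬report_license) is already established, so O(reject_key).
So O(reject_key) holds — reject_key is obligatory. None of the other listed options is made obligatory by any chain of premises.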